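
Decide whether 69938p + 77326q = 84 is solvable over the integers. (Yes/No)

Yes

gcd(69938, 77326): 77326 = 1·69938 + 7388; 69938 = 9·7388 + 3446; 7388 = 2·3446 + 496; 3446 = 6·496 + 470; 496 = 1·470 + 26; 470 = 18·26 + 2; 26 = 13·2 + 0 → 2
2 divides 84, so a solution exists.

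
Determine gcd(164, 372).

164 = 2² · 41
372 = 2² · 3 · 31
Common: 2² = 4

4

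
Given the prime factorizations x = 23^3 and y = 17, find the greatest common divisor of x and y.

1

min exponent per shared prime: (none) = 1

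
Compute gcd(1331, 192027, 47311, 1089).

gcd(1331, 192027): 192027 = 144·1331 + 363; 1331 = 3·363 + 242; 363 = 1·242 + 121; 242 = 2·121 + 0 → 121
gcd(121, 47311): 47311 = 391·121 + 0 → 121
gcd(121, 1089): 1089 = 9·121 + 0 → 121

121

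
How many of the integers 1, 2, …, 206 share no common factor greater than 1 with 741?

741 = 3·13·19. Inclusion–exclusion on these primes:
206 − ⌊206/3⌋ − ⌊206/13⌋ − ⌊206/19⌋ + ⌊206/39⌋ + ⌊206/57⌋ + ⌊206/247⌋ − ⌊206/741⌋ = 121

121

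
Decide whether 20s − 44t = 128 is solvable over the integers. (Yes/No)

By Bézout, 20s − 44t = 128 has integer solutions iff gcd(20, 44) | 128.
Euclid: 44 = 2·20 + 4; 20 = 5·4 + 0. gcd = 4; 128 mod 4 = 0. Yes.

Yes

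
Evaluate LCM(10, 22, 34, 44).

3740

lcm(10, 22) = 10·22/gcd = 220/2 = 110
lcm(110, 34) = 110·34/gcd = 3740/2 = 1870
lcm(1870, 44) = 1870·44/gcd = 82280/22 = 3740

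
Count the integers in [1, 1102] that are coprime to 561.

629

Prime factors of 561: 3, 11, 17. Count integers ≤ 1102 divisible by none of them.
By inclusion–exclusion: 1102 − ⌊1102/3⌋ − ⌊1102/11⌋ − ⌊1102/17⌋ + ⌊1102/33⌋ + ⌊1102/51⌋ + ⌊1102/187⌋ − ⌊1102/561⌋ = 629.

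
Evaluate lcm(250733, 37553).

gcd first: 250733 = 6·37553 + 25415; 37553 = 1·25415 + 12138; 25415 = 2·12138 + 1139; 12138 = 10·1139 + 748; 1139 = 1·748 + 391; 748 = 1·391 + 357; 391 = 1·357 + 34; 357 = 10·34 + 17; 34 = 2·17 + 0 → gcd = 17
lcm = 250733·37553/gcd = 9415776349/17 = 553869197

553869197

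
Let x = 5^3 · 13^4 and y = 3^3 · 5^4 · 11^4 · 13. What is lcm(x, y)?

max exponent per prime: 3^3 · 5^4 · 11^4 · 13^4 = 7056477016875

7056477016875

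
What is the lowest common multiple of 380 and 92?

gcd first: 380 = 4·92 + 12; 92 = 7·12 + 8; 12 = 1·8 + 4; 8 = 2·4 + 0 → gcd = 4
lcm = 380·92/gcd = 34960/4 = 8740

8740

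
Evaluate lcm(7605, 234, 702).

45630

7605 = 3² · 5 · 13²; 234 = 2 · 3² · 13; 702 = 2 · 3³ · 13
lcm takes max exponent of each prime: 2 · 3³ · 5 · 13² = 45630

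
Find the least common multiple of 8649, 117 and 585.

562185

lcm(8649, 117) = 8649·117/gcd = 1011933/9 = 112437
lcm(112437, 585) = 112437·585/gcd = 65775645/117 = 562185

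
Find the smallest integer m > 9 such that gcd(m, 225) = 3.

12

Multiples of 3 above 9: 3·4, 3·5, … . Need the cofactor coprime to 225/3 = 75.
Checking s = 4, 5, … the first with gcd(s, 75) = 1 is s = 4, giving 12.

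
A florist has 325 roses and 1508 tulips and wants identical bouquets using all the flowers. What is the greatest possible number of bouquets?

325 = 5² · 13
1508 = 2² · 13 · 29
Common: 13 = 13

13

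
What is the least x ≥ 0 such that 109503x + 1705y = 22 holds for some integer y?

gcd(109503, 1705) = 1 (Euclid: 109503 = 64·1705 + 383; 1705 = 4·383 + 173; 383 = 2·173 + 37; 173 = 4·37 + 25; 37 = 1·25 + 12; 25 = 2·12 + 1; 12 = 12·1 + 0), and 1 | 22.
Extended Euclid: 109503·(-138) + 1705·(8863) = 1. Scale by 22: x₀ = -3036.
General solution x = x₀ + 1705t; reducing mod 1705 gives x = 374 (and y = -24020).

374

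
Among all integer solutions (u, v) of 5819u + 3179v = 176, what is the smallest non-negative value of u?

Reduce mod 3179: 5819u ≡ 176 (mod 3179). With g = gcd(5819, 3179) = 11 dividing 176, divide through: 529u ≡ 16 (mod 289).
Since gcd(529, 289) = 1, u ≡ 16·(529)⁻¹ ≡ 212 (mod 289). Smallest non-negative: 212.

212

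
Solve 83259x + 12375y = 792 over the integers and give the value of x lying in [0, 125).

88

Euclid: 83259 = 6·12375 + 9009; 12375 = 1·9009 + 3366; 9009 = 2·3366 + 2277; 3366 = 1·2277 + 1089; 2277 = 2·1089 + 99; 1089 = 11·99 + 0 → gcd = 99; 792 = 99·8.
Back-substitution yields 83259·(11) + 12375·(-74) = 99, so one solution is x = 11·8 = 88, y = -74·8 = -592.
Solutions in x differ by 12375/99 = 125; the one in [0, 125) is 88 mod 125 = 88.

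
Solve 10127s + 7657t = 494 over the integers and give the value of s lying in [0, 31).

Reduce mod 7657: 10127s ≡ 494 (mod 7657). With g = gcd(10127, 7657) = 247 dividing 494, divide through: 41s ≡ 2 (mod 31).
Since gcd(41, 31) = 1, s ≡ 2·(41)⁻¹ ≡ 25 (mod 31). Smallest non-negative: 25.

25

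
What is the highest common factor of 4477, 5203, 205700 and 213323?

4477 = 11² · 37; 5203 = 11² · 43; 205700 = 2² · 5² · 11² · 17; 213323 = 11² · 41 · 43
gcd takes min exponent of each prime: 11² = 121

121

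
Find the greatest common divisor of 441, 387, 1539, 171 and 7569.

9

441 = 3² · 7²; 387 = 3² · 43; 1539 = 3⁴ · 19; 171 = 3² · 19; 7569 = 3² · 29²
gcd takes min exponent of each prime: 3² = 9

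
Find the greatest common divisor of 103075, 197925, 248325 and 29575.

175

103075 = 5² · 7 · 19 · 31; 197925 = 3 · 5² · 7 · 13 · 29; 248325 = 3 · 5² · 7 · 11 · 43; 29575 = 5² · 7 · 13²
gcd takes min exponent of each prime: 5² · 7 = 175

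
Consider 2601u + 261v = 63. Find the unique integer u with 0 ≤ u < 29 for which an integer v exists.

22

Reduce mod 261: 2601u ≡ 63 (mod 261). With g = gcd(2601, 261) = 9 dividing 63, divide through: 289u ≡ 7 (mod 29).
Since gcd(289, 29) = 1, u ≡ 7·(289)⁻¹ ≡ 22 (mod 29). Smallest non-negative: 22.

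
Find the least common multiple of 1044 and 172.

1044 = 2² · 3² · 29; 172 = 2² · 43
max exponents: 2² · 3² · 29 · 43 = 44892

44892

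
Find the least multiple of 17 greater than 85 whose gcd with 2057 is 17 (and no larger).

102

2057 = 17·121. Any t with gcd(t, 2057) = 17 is a multiple of 17, say 17s, with s coprime to 121.
Need s > 85/17, so s ≥ 6. First s ≥ 6 with gcd(s, 121) = 1 is s = 6. Thus t = 17·6 = 102.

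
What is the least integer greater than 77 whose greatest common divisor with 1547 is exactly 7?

84

gcd(t, 1547) = 7 forces 7 | t; write t = 7s. Then gcd(7s, 7·221) = 7·gcd(s, 221), so need gcd(s, 221) = 1.
7s > 77 gives s ≥ 12. The least s ≥ 12 coprime to 221 is 12, so t = 7·12 = 84.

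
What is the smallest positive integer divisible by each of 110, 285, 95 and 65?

110 = 2 · 5 · 11; 285 = 3 · 5 · 19; 95 = 5 · 19; 65 = 5 · 13
lcm takes max exponent of each prime: 2 · 3 · 5 · 11 · 13 · 19 = 81510

81510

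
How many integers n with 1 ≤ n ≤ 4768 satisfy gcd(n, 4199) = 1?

3925

Prime factors of 4199: 13, 17, 19. Count integers ≤ 4768 divisible by none of them.
By inclusion–exclusion: 4768 − ⌊4768/13⌋ − ⌊4768/17⌋ − ⌊4768/19⌋ + ⌊4768/221⌋ + ⌊4768/247⌋ + ⌊4768/323⌋ − ⌊4768/4199⌋ = 3925.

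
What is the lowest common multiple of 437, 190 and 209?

437 = 19 · 23; 190 = 2 · 5 · 19; 209 = 11 · 19
lcm takes max exponent of each prime: 2 · 5 · 11 · 19 · 23 = 48070

48070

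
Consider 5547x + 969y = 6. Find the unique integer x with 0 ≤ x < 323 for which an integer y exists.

127

gcd(5547, 969) = 3 (Euclid: 5547 = 5·969 + 702; 969 = 1·702 + 267; 702 = 2·267 + 168; 267 = 1·168 + 99; 168 = 1·99 + 69; 99 = 1·69 + 30; 69 = 2·30 + 9; 30 = 3·9 + 3; 9 = 3·3 + 0), and 3 | 6.
Extended Euclid: 5547·(-98) + 969·(561) = 3. Scale by 2: x₀ = -196.
General solution x = x₀ + 323t; reducing mod 323 gives x = 127 (and y = -727).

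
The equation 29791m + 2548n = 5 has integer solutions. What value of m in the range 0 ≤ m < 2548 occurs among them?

779

Euclid: 29791 = 11·2548 + 1763; 2548 = 1·1763 + 785; 1763 = 2·785 + 193; 785 = 4·193 + 13; 193 = 14·13 + 11; 13 = 1·11 + 2; 11 = 5·2 + 1; 2 = 2·1 + 0 → gcd = 1; 5 = 1·5.
Back-substitution yields 29791·(1175) + 2548·(-13738) = 1, so one solution is m = 1175·5 = 5875, n = -13738·5 = -68690.
Solutions in m differ by 2548/1 = 2548; the one in [0, 2548) is 5875 mod 2548 = 779.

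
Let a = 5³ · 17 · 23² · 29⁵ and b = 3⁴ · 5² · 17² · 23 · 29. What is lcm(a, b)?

31749620323973625

max exponent per prime: 3⁴ · 5³ · 17² · 23² · 29⁵ = 31749620323973625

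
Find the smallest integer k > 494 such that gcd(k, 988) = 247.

Multiples of 247 above 494: 247·3, 247·4, … . Need the cofactor coprime to 988/247 = 4.
Checking s = 3, 4, … the first with gcd(s, 4) = 1 is s = 3, giving 741.

741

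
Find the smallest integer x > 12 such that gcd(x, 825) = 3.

gcd(x, 825) = 3 forces 3 | x; write x = 3s. Then gcd(3s, 3·275) = 3·gcd(s, 275), so need gcd(s, 275) = 1.
3s > 12 gives s ≥ 5. The least s ≥ 5 coprime to 275 is 6, so x = 3·6 = 18.

18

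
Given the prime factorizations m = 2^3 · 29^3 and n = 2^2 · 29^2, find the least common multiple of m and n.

max exponent per prime: 2^3 · 29^3 = 195112

195112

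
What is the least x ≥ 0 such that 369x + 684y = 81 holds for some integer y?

41

Reduce mod 684: 369x ≡ 81 (mod 684). With g = gcd(369, 684) = 9 dividing 81, divide through: 41x ≡ 9 (mod 76).
Since gcd(41, 76) = 1, x ≡ 9·(41)⁻¹ ≡ 41 (mod 76). Smallest non-negative: 41.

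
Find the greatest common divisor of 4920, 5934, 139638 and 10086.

4920 = 2³ · 3 · 5 · 41; 5934 = 2 · 3 · 23 · 43; 139638 = 2 · 3 · 17 · 37²; 10086 = 2 · 3 · 41²
gcd takes min exponent of each prime: 2 · 3 = 6

6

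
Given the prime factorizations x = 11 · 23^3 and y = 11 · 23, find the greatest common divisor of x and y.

min exponent per shared prime: 11 · 23 = 253

253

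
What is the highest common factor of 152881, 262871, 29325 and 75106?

17

gcd(152881, 262871): 262871 = 1·152881 + 109990; 152881 = 1·109990 + 42891; 109990 = 2·42891 + 24208; 42891 = 1·24208 + 18683; 24208 = 1·18683 + 5525; 18683 = 3·5525 + 2108; 5525 = 2·2108 + 1309; 2108 = 1·1309 + 799; 1309 = 1·799 + 510; 799 = 1·510 + 289; 510 = 1·289 + 221; 289 = 1·221 + 68; 221 = 3·68 + 17; 68 = 4·17 + 0 → 17
gcd(17, 29325): 29325 = 1725·17 + 0 → 17
gcd(17, 75106): 75106 = 4418·17 + 0 → 17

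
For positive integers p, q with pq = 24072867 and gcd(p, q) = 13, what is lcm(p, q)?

1851759

gcd·lcm = product, so lcm = 24072867/13 = 1851759.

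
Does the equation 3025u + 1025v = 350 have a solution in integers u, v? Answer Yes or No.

By Bézout, 3025u + 1025v = 350 has integer solutions iff gcd(3025, 1025) | 350.
Euclid: 3025 = 2·1025 + 975; 1025 = 1·975 + 50; 975 = 19·50 + 25; 50 = 2·25 + 0. gcd = 25; 350 mod 25 = 0. Yes.

Yes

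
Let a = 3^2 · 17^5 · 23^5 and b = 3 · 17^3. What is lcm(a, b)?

max exponent per prime: 3^2 · 17^5 · 23^5 = 82248179966559

82248179966559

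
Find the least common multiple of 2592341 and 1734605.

gcd first: 2592341 = 1·1734605 + 857736; 1734605 = 2·857736 + 19133; 857736 = 44·19133 + 15884; 19133 = 1·15884 + 3249; 15884 = 4·3249 + 2888; 3249 = 1·2888 + 361; 2888 = 8·361 + 0 → gcd = 361
lcm = 2592341·1734605/gcd = 4496687660305/361 = 12456198505

12456198505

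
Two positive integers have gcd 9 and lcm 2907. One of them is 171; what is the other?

153

Using ab = gcd(a,b)·lcm(a,b) = 9·2907 = 26163, we get b = 26163/171 = 153.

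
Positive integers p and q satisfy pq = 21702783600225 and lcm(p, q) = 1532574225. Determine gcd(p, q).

14161

From gcd × lcm = pq: gcd = 21702783600225 / 1532574225 = 14161.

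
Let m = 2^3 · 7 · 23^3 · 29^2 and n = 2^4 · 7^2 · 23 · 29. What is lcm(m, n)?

8022238448

max exponent per prime: 2^4 · 7^2 · 23^3 · 29^2 = 8022238448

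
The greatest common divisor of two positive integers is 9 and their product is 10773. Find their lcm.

gcd·lcm = product, so lcm = 10773/9 = 1197.

1197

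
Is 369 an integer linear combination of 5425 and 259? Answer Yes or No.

No

gcd(5425, 259): 5425 = 20·259 + 245; 259 = 1·245 + 14; 245 = 17·14 + 7; 14 = 2·7 + 0 → 7
7 does not divide 369, so a solution does not exist.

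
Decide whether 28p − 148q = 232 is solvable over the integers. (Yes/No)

gcd(28, 148): 148 = 5·28 + 8; 28 = 3·8 + 4; 8 = 2·4 + 0 → 4
4 divides 232, so a solution exists.

Yes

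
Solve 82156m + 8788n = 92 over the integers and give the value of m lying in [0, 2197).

588

Euclid: 82156 = 9·8788 + 3064; 8788 = 2·3064 + 2660; 3064 = 1·2660 + 404; 2660 = 6·404 + 236; 404 = 1·236 + 168; 236 = 1·168 + 68; 168 = 2·68 + 32; 68 = 2·32 + 4; 32 = 8·4 + 0 → gcd = 4; 92 = 4·23.
Back-substitution yields 82156·(-261) + 8788·(2440) = 4, so one solution is m = -261·23 = -6003, n = 2440·23 = 56120.
Solutions in m differ by 8788/4 = 2197; the one in [0, 2197) is -6003 mod 2197 = 588.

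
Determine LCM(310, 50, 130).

20150

310 = 2 · 5 · 31; 50 = 2 · 5²; 130 = 2 · 5 · 13
lcm takes max exponent of each prime: 2 · 5² · 13 · 31 = 20150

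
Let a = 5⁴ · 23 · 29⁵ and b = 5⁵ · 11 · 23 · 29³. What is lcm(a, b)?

max exponent per prime: 5⁵ · 11 · 23 · 29⁵ = 16216627178125

16216627178125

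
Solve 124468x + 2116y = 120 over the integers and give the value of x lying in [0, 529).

gcd(124468, 2116) = 4 (Euclid: 124468 = 58·2116 + 1740; 2116 = 1·1740 + 376; 1740 = 4·376 + 236; 376 = 1·236 + 140; 236 = 1·140 + 96; 140 = 1·96 + 44; 96 = 2·44 + 8; 44 = 5·8 + 4; 8 = 2·4 + 0), and 4 | 120.
Extended Euclid: 124468·(-242) + 2116·(14235) = 4. Scale by 30: x₀ = -7260.
General solution x = x₀ + 529t; reducing mod 529 gives x = 146 (and y = -8588).

146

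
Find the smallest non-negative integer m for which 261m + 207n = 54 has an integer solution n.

gcd(261, 207) = 9 (Euclid: 261 = 1·207 + 54; 207 = 3·54 + 45; 54 = 1·45 + 9; 45 = 5·9 + 0), and 9 | 54.
Extended Euclid: 261·(4) + 207·(-5) = 9. Scale by 6: m₀ = 24.
General solution m = m₀ + 23t; reducing mod 23 gives m = 1 (and n = -1).

1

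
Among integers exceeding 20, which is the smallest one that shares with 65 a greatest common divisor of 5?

25

Multiples of 5 above 20: 5·5, 5·6, … . Need the cofactor coprime to 65/5 = 13.
Checking s = 5, 6, … the first with gcd(s, 13) = 1 is s = 5, giving 25.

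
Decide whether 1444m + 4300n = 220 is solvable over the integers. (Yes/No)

Yes

gcd(1444, 4300): 4300 = 2·1444 + 1412; 1444 = 1·1412 + 32; 1412 = 44·32 + 4; 32 = 8·4 + 0 → 4
4 divides 220, so a solution exists.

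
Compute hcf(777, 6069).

21

777 = 3 · 7 · 37
6069 = 3 · 7 · 17²
Common: 3 · 7 = 21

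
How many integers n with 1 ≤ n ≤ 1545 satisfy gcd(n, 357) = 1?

831

357 = 3·7·17. Inclusion–exclusion on these primes:
1545 − ⌊1545/3⌋ − ⌊1545/7⌋ − ⌊1545/17⌋ + ⌊1545/21⌋ + ⌊1545/51⌋ + ⌊1545/119⌋ − ⌊1545/357⌋ = 831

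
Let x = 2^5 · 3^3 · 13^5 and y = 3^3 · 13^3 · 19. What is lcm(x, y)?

6095145888

max exponent per prime: 2^5 · 3^3 · 13^5 · 19 = 6095145888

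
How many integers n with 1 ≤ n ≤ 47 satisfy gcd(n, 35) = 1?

Prime factors of 35: 5, 7. Count integers ≤ 47 divisible by none of them.
By inclusion–exclusion: 47 − ⌊47/5⌋ − ⌊47/7⌋ + ⌊47/35⌋ = 33.

33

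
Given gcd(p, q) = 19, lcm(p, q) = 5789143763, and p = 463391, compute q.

Using pq = gcd(p,q)·lcm(p,q) = 19·5789143763 = 109993731497, we get q = 109993731497/463391 = 237367.

237367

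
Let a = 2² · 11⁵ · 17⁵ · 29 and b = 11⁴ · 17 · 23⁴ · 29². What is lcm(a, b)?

215265961784328518668

max exponent per prime: 2² · 11⁵ · 17⁵ · 23⁴ · 29² = 215265961784328518668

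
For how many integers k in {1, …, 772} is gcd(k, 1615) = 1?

Prime factors of 1615: 5, 17, 19. Count integers ≤ 772 divisible by none of them.
By inclusion–exclusion: 772 − ⌊772/5⌋ − ⌊772/17⌋ − ⌊772/19⌋ + ⌊772/85⌋ + ⌊772/95⌋ + ⌊772/323⌋ − ⌊772/1615⌋ = 552.

552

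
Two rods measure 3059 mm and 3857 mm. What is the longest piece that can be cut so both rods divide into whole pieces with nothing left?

3059 = 7 · 19 · 23
3857 = 7 · 19 · 29
Common: 7 · 19 = 133

133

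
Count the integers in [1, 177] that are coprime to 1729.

132

1729 = 7·13·19. Inclusion–exclusion on these primes:
177 − ⌊177/7⌋ − ⌊177/13⌋ − ⌊177/19⌋ + ⌊177/91⌋ + ⌊177/133⌋ + ⌊177/247⌋ − ⌊177/1729⌋ = 132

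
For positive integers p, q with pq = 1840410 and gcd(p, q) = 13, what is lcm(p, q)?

141570

gcd·lcm = product, so lcm = 1840410/13 = 141570.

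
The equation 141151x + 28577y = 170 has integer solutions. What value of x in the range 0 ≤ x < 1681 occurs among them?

758

Euclid: 141151 = 4·28577 + 26843; 28577 = 1·26843 + 1734; 26843 = 15·1734 + 833; 1734 = 2·833 + 68; 833 = 12·68 + 17; 68 = 4·17 + 0 → gcd = 17; 170 = 17·10.
Back-substitution yields 141151·(412) + 28577·(-2035) = 17, so one solution is x = 412·10 = 4120, y = -2035·10 = -20350.
Solutions in x differ by 28577/17 = 1681; the one in [0, 1681) is 4120 mod 1681 = 758.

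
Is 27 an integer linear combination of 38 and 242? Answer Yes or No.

gcd(38, 242): 242 = 6·38 + 14; 38 = 2·14 + 10; 14 = 1·10 + 4; 10 = 2·4 + 2; 4 = 2·2 + 0 → 2
2 does not divide 27, so a solution does not exist.

No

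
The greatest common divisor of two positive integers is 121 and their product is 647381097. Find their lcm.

gcd·lcm = product, so lcm = 647381097/121 = 5350257.

5350257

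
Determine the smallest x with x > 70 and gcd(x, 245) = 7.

77

gcd(x, 245) = 7 forces 7 | x; write x = 7s. Then gcd(7s, 7·35) = 7·gcd(s, 35), so need gcd(s, 35) = 1.
7s > 70 gives s ≥ 11. The least s ≥ 11 coprime to 35 is 11, so x = 7·11 = 77.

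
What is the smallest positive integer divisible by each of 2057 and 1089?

18513

gcd first: 2057 = 1·1089 + 968; 1089 = 1·968 + 121; 968 = 8·121 + 0 → gcd = 121
lcm = 2057·1089/gcd = 2240073/121 = 18513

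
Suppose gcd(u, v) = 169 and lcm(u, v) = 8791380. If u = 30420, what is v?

u·v = gcd·lcm = 169·8791380 = 1485743220, so v = 1485743220/30420 = 48841.

48841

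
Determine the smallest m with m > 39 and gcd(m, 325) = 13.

Multiples of 13 above 39: 13·4, 13·5, … . Need the cofactor coprime to 325/13 = 25.
Checking s = 4, 5, … the first with gcd(s, 25) = 1 is s = 4, giving 52.

52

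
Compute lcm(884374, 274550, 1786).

17665370650

lcm(884374, 274550) = 884374·274550/gcd = 242804881700/646 = 375858950
lcm(375858950, 1786) = 375858950·1786/gcd = 671284084700/38 = 17665370650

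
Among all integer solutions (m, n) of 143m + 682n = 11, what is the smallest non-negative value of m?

43

Euclid: 682 = 4·143 + 110; 143 = 1·110 + 33; 110 = 3·33 + 11; 33 = 3·11 + 0 → gcd = 11; 11 = 11·1.
Back-substitution yields 143·(-19) + 682·(4) = 11, so one solution is m = -19·1 = -19, n = 4·1 = 4.
Solutions in m differ by 682/11 = 62; the one in [0, 62) is -19 mod 62 = 43.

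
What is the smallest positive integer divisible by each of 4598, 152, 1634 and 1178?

4598 = 2 · 11² · 19; 152 = 2³ · 19; 1634 = 2 · 19 · 43; 1178 = 2 · 19 · 31
lcm takes max exponent of each prime: 2³ · 11² · 19 · 31 · 43 = 24516536

24516536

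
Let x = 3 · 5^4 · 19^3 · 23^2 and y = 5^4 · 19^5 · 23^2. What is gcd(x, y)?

2267756875

min exponent per shared prime: 5^4 · 19^3 · 23^2 = 2267756875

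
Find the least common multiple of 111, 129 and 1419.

111 = 3 · 37; 129 = 3 · 43; 1419 = 3 · 11 · 43
lcm takes max exponent of each prime: 3 · 11 · 37 · 43 = 52503

52503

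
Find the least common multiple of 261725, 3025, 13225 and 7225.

lcm(261725, 3025) = 261725·3025/gcd = 791718125/25 = 31668725
lcm(31668725, 13225) = 31668725·13225/gcd = 418818888125/25 = 16752755525
lcm(16752755525, 7225) = 16752755525·7225/gcd = 121038658668125/25 = 4841546346725

4841546346725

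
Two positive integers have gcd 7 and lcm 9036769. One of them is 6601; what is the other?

9583

a·b = gcd·lcm = 7·9036769 = 63257383, so b = 63257383/6601 = 9583.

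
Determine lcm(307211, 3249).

2764899

gcd first: 307211 = 94·3249 + 1805; 3249 = 1·1805 + 1444; 1805 = 1·1444 + 361; 1444 = 4·361 + 0 → gcd = 361
lcm = 307211·3249/gcd = 998128539/361 = 2764899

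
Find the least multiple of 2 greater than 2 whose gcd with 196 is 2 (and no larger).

6

Multiples of 2 above 2: 2·2, 2·3, … . Need the cofactor coprime to 196/2 = 98.
Checking s = 2, 3, … the first with gcd(s, 98) = 1 is s = 3, giving 6.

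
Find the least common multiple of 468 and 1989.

7956

468 = 2² · 3² · 13; 1989 = 3² · 13 · 17
max exponents: 2² · 3² · 13 · 17 = 7956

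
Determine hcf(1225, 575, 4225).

25

1225 = 5² · 7²; 575 = 5² · 23; 4225 = 5² · 13²
gcd takes min exponent of each prime: 5² = 25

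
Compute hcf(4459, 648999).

4459 = 7³ · 13
648999 = 3³ · 13 · 43²
Common: 13 = 13

13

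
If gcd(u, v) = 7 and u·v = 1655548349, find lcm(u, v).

236506907

Since gcd(u,v)·lcm(u,v) = uv, lcm = 1655548349/7 = 236506907.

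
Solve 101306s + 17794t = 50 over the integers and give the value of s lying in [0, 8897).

564

Reduce mod 17794: 101306s ≡ 50 (mod 17794). With g = gcd(101306, 17794) = 2 dividing 50, divide through: 50653s ≡ 25 (mod 8897).
Since gcd(50653, 8897) = 1, s ≡ 25·(50653)⁻¹ ≡ 564 (mod 8897). Smallest non-negative: 564.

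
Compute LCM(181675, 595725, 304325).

181675 = 5² · 13² · 43; 595725 = 3 · 5² · 13² · 47; 304325 = 5² · 7 · 37 · 47
lcm takes max exponent of each prime: 3 · 5² · 7 · 13² · 37 · 43 · 47 = 6634589325

6634589325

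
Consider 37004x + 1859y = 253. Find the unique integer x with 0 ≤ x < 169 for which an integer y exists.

157

Euclid: 37004 = 19·1859 + 1683; 1859 = 1·1683 + 176; 1683 = 9·176 + 99; 176 = 1·99 + 77; 99 = 1·77 + 22; 77 = 3·22 + 11; 22 = 2·11 + 0 → gcd = 11; 253 = 11·23.
Back-substitution yields 37004·(-74) + 1859·(1473) = 11, so one solution is x = -74·23 = -1702, y = 1473·23 = 33879.
Solutions in x differ by 1859/11 = 169; the one in [0, 169) is -1702 mod 169 = 157.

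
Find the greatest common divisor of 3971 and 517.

11

Euclid: 3971 = 7·517 + 352; 517 = 1·352 + 165; 352 = 2·165 + 22; 165 = 7·22 + 11; 22 = 2·11 + 0. Last nonzero remainder: 11.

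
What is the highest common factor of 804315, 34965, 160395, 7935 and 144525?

gcd(804315, 34965): 804315 = 23·34965 + 120; 34965 = 291·120 + 45; 120 = 2·45 + 30; 45 = 1·30 + 15; 30 = 2·15 + 0 → 15
gcd(15, 160395): 160395 = 10693·15 + 0 → 15
gcd(15, 7935): 7935 = 529·15 + 0 → 15
gcd(15, 144525): 144525 = 9635·15 + 0 → 15

15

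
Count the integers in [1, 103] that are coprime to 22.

47

Prime factors of 22: 2, 11. Count integers ≤ 103 divisible by none of them.
By inclusion–exclusion: 103 − ⌊103/2⌋ − ⌊103/11⌋ + ⌊103/22⌋ = 47.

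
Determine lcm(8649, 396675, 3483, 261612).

2319249242700

lcm(8649, 396675) = 8649·396675/gcd = 3430842075/9 = 381204675
lcm(381204675, 3483) = 381204675·3483/gcd = 1327735883025/387 = 3430842075
lcm(3430842075, 261612) = 3430842075·261612/gcd = 897549456924900/387 = 2319249242700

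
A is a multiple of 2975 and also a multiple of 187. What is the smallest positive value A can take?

32725

gcd first: 2975 = 15·187 + 170; 187 = 1·170 + 17; 170 = 10·17 + 0 → gcd = 17
lcm = 2975·187/gcd = 556325/17 = 32725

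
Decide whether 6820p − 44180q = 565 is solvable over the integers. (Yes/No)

By Bézout, 6820p − 44180q = 565 has integer solutions iff gcd(6820, 44180) | 565.
Euclid: 44180 = 6·6820 + 3260; 6820 = 2·3260 + 300; 3260 = 10·300 + 260; 300 = 1·260 + 40; 260 = 6·40 + 20; 40 = 2·20 + 0. gcd = 20; 565 mod 20 = 5. No.

No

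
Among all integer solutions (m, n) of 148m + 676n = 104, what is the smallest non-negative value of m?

gcd(148, 676) = 4 (Euclid: 676 = 4·148 + 84; 148 = 1·84 + 64; 84 = 1·64 + 20; 64 = 3·20 + 4; 20 = 5·4 + 0), and 4 | 104.
Extended Euclid: 148·(32) + 676·(-7) = 4. Scale by 26: m₀ = 832.
General solution m = m₀ + 169t; reducing mod 169 gives m = 156 (and n = -34).

156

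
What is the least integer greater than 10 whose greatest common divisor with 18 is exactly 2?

14

Multiples of 2 above 10: 2·6, 2·7, … . Need the cofactor coprime to 18/2 = 9.
Checking s = 6, 7, … the first with gcd(s, 9) = 1 is s = 7, giving 14.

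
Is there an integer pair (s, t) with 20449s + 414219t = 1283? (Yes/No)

By Bézout, 20449s + 414219t = 1283 has integer solutions iff gcd(20449, 414219) | 1283.
Euclid: 414219 = 20·20449 + 5239; 20449 = 3·5239 + 4732; 5239 = 1·4732 + 507; 4732 = 9·507 + 169; 507 = 3·169 + 0. gcd = 169; 1283 mod 169 = 100. No.

No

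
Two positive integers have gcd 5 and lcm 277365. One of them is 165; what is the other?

a·b = gcd·lcm = 5·277365 = 1386825, so b = 1386825/165 = 8405.

8405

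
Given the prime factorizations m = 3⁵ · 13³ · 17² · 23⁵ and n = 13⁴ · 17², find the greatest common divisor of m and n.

634933

min exponent per shared prime: 13³ · 17² = 634933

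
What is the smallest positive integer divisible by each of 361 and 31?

11191

gcd first: 361 = 11·31 + 20; 31 = 1·20 + 11; 20 = 1·11 + 9; 11 = 1·9 + 2; 9 = 4·2 + 1; 2 = 2·1 + 0 → gcd = 1
lcm = 361·31/gcd = 11191/1 = 11191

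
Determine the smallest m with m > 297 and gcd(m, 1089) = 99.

396

Multiples of 99 above 297: 99·4, 99·5, … . Need the cofactor coprime to 1089/99 = 11.
Checking s = 4, 5, … the first with gcd(s, 11) = 1 is s = 4, giving 396.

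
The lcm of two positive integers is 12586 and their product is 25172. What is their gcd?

From gcd × lcm = mn: gcd = 25172 / 12586 = 2.

2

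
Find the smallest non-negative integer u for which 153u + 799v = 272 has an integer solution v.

7

Euclid: 799 = 5·153 + 34; 153 = 4·34 + 17; 34 = 2·17 + 0 → gcd = 17; 272 = 17·16.
Back-substitution yields 153·(21) + 799·(-4) = 17, so one solution is u = 21·16 = 336, v = -4·16 = -64.
Solutions in u differ by 799/17 = 47; the one in [0, 47) is 336 mod 47 = 7.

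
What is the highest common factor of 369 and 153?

9

369 = 3² · 41
153 = 3² · 17
Common: 3² = 9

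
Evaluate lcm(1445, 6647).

1445 = 5 · 17²; 6647 = 17² · 23
max exponents: 5 · 17² · 23 = 33235

33235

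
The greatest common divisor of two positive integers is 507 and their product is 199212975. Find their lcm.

For any two positive integers, gcd × lcm equals their product. Hence lcm = 199212975 / 507 = 392925.

392925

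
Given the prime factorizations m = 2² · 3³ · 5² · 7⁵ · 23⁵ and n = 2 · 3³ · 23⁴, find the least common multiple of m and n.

max exponent per prime: 2² · 3³ · 5² · 7⁵ · 23⁵ = 292074165362700

292074165362700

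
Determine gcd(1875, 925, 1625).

25

gcd(1875, 925): 1875 = 2·925 + 25; 925 = 37·25 + 0 → 25
gcd(25, 1625): 1625 = 65·25 + 0 → 25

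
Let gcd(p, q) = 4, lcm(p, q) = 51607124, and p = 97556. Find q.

p·q = gcd·lcm = 4·51607124 = 206428496, so q = 206428496/97556 = 2116.

2116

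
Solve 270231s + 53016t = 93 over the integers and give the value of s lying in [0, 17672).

4611

gcd(270231, 53016) = 3 (Euclid: 270231 = 5·53016 + 5151; 53016 = 10·5151 + 1506; 5151 = 3·1506 + 633; 1506 = 2·633 + 240; 633 = 2·240 + 153; 240 = 1·153 + 87; 153 = 1·87 + 66; 87 = 1·66 + 21; 66 = 3·21 + 3; 21 = 7·3 + 0), and 3 | 93.
Extended Euclid: 270231·(2429) + 53016·(-12381) = 3. Scale by 31: s₀ = 75299.
General solution s = s₀ + 17672k; reducing mod 17672 gives s = 4611 (and t = -23503).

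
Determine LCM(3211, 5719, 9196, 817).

467791324

3211 = 13² · 19; 5719 = 7 · 19 · 43; 9196 = 2² · 11² · 19; 817 = 19 · 43
lcm takes max exponent of each prime: 2² · 7 · 11² · 13² · 19 · 43 = 467791324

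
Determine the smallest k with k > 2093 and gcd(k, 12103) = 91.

gcd(k, 12103) = 91 forces 91 | k; write k = 91s. Then gcd(91s, 91·133) = 91·gcd(s, 133), so need gcd(s, 133) = 1.
91s > 2093 gives s ≥ 24. The least s ≥ 24 coprime to 133 is 24, so k = 91·24 = 2184.

2184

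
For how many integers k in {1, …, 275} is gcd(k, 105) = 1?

126

Prime factors of 105: 3, 5, 7. Count integers ≤ 275 divisible by none of them.
By inclusion–exclusion: 275 − ⌊275/3⌋ − ⌊275/5⌋ − ⌊275/7⌋ + ⌊275/15⌋ + ⌊275/21⌋ + ⌊275/35⌋ − ⌊275/105⌋ = 126.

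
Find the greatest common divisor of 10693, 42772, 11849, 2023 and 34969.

10693 = 17² · 37; 42772 = 2² · 17² · 37; 11849 = 17² · 41; 2023 = 7 · 17²; 34969 = 11² · 17²
gcd takes min exponent of each prime: 17² = 289

289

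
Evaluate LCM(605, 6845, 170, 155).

872970230

605 = 5 · 11²; 6845 = 5 · 37²; 170 = 2 · 5 · 17; 155 = 5 · 31
lcm takes max exponent of each prime: 2 · 5 · 11² · 17 · 31 · 37² = 872970230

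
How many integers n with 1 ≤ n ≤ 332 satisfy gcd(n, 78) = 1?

78 = 2·3·13. Inclusion–exclusion on these primes:
332 − ⌊332/2⌋ − ⌊332/3⌋ − ⌊332/13⌋ + ⌊332/6⌋ + ⌊332/26⌋ + ⌊332/39⌋ − ⌊332/78⌋ = 102

102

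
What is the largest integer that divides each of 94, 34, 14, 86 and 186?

gcd(94, 34): 94 = 2·34 + 26; 34 = 1·26 + 8; 26 = 3·8 + 2; 8 = 4·2 + 0 → 2
gcd(2, 14): 14 = 7·2 + 0 → 2
gcd(2, 86): 86 = 43·2 + 0 → 2
gcd(2, 186): 186 = 93·2 + 0 → 2

2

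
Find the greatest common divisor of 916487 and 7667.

916487 = 11 · 13² · 17 · 29
7667 = 11 · 17 · 41
Common: 11 · 17 = 187

187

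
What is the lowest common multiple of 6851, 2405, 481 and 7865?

6851 = 13 · 17 · 31; 2405 = 5 · 13 · 37; 481 = 13 · 37; 7865 = 5 · 11² · 13
lcm takes max exponent of each prime: 5 · 11² · 13 · 17 · 31 · 37 = 153359635

153359635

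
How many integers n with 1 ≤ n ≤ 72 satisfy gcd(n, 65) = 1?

Prime factors of 65: 5, 13. Count integers ≤ 72 divisible by none of them.
By inclusion–exclusion: 72 − ⌊72/5⌋ − ⌊72/13⌋ + ⌊72/65⌋ = 54.

54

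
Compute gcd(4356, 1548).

Euclid: 4356 = 2·1548 + 1260; 1548 = 1·1260 + 288; 1260 = 4·288 + 108; 288 = 2·108 + 72; 108 = 1·72 + 36; 72 = 2·36 + 0. Last nonzero remainder: 36.

36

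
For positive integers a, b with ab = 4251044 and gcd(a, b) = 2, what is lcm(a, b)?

2125522

For any two positive integers, gcd × lcm equals their product. Hence lcm = 4251044 / 2 = 2125522.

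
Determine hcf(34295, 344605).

34295 = 5 · 19³
344605 = 5 · 41³
Common: 5 = 5

5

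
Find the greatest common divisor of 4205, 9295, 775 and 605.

5

gcd(4205, 9295): 9295 = 2·4205 + 885; 4205 = 4·885 + 665; 885 = 1·665 + 220; 665 = 3·220 + 5; 220 = 44·5 + 0 → 5
gcd(5, 775): 775 = 155·5 + 0 → 5
gcd(5, 605): 605 = 121·5 + 0 → 5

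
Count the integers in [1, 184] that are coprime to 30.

30 = 2·3·5. Inclusion–exclusion on these primes:
184 − ⌊184/2⌋ − ⌊184/3⌋ − ⌊184/5⌋ + ⌊184/6⌋ + ⌊184/10⌋ + ⌊184/15⌋ − ⌊184/30⌋ = 49

49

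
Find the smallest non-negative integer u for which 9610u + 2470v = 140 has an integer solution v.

Reduce mod 2470: 9610u ≡ 140 (mod 2470). With g = gcd(9610, 2470) = 10 dividing 140, divide through: 961u ≡ 14 (mod 247).
Since gcd(961, 247) = 1, u ≡ 14·(961)⁻¹ ≡ 155 (mod 247). Smallest non-negative: 155.

155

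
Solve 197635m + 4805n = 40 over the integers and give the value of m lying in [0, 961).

717

Euclid: 197635 = 41·4805 + 630; 4805 = 7·630 + 395; 630 = 1·395 + 235; 395 = 1·235 + 160; 235 = 1·160 + 75; 160 = 2·75 + 10; 75 = 7·10 + 5; 10 = 2·5 + 0 → gcd = 5; 40 = 5·8.
Back-substitution yields 197635·(450) + 4805·(-18509) = 5, so one solution is m = 450·8 = 3600, n = -18509·8 = -148072.
Solutions in m differ by 4805/5 = 961; the one in [0, 961) is 3600 mod 961 = 717.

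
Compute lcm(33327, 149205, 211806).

796082382270

33327 = 3² · 7 · 23²; 149205 = 3 · 5 · 7³ · 29; 211806 = 2 · 3² · 7 · 41²
lcm takes max exponent of each prime: 2 · 3² · 5 · 7³ · 23² · 29 · 41² = 796082382270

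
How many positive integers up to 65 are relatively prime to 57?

42

Prime factors of 57: 3, 19. Count integers ≤ 65 divisible by none of them.
By inclusion–exclusion: 65 − ⌊65/3⌋ − ⌊65/19⌋ + ⌊65/57⌋ = 42.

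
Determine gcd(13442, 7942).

22

13442 = 2 · 11 · 13 · 47
7942 = 2 · 11 · 19²
Common: 2 · 11 = 22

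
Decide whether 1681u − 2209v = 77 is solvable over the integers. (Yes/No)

By Bézout, 1681u − 2209v = 77 has integer solutions iff gcd(1681, 2209) | 77.
Euclid: 2209 = 1·1681 + 528; 1681 = 3·528 + 97; 528 = 5·97 + 43; 97 = 2·43 + 11; 43 = 3·11 + 10; 11 = 1·10 + 1; 10 = 10·1 + 0. gcd = 1; 77 mod 1 = 0. Yes.

Yes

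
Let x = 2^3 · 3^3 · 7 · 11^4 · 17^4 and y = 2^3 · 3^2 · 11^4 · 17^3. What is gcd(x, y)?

5179048776

min exponent per shared prime: 2^3 · 3^2 · 11^4 · 17^3 = 5179048776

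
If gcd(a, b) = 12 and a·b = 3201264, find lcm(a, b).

266772

Since gcd(a,b)·lcm(a,b) = ab, lcm = 3201264/12 = 266772.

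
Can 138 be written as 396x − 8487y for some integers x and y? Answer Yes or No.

No

gcd(396, 8487): 8487 = 21·396 + 171; 396 = 2·171 + 54; 171 = 3·54 + 9; 54 = 6·9 + 0 → 9
9 does not divide 138, so a solution does not exist.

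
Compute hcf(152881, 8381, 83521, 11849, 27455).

gcd(152881, 8381): 152881 = 18·8381 + 2023; 8381 = 4·2023 + 289; 2023 = 7·289 + 0 → 289
gcd(289, 83521): 83521 = 289·289 + 0 → 289
gcd(289, 11849): 11849 = 41·289 + 0 → 289
gcd(289, 27455): 27455 = 95·289 + 0 → 289

289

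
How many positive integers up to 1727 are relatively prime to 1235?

1209

Prime factors of 1235: 5, 13, 19. Count integers ≤ 1727 divisible by none of them.
By inclusion–exclusion: 1727 − ⌊1727/5⌋ − ⌊1727/13⌋ − ⌊1727/19⌋ + ⌊1727/65⌋ + ⌊1727/95⌋ + ⌊1727/247⌋ − ⌊1727/1235⌋ = 1209.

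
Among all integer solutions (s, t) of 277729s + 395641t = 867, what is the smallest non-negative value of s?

Reduce mod 395641: 277729s ≡ 867 (mod 395641). With g = gcd(277729, 395641) = 289 dividing 867, divide through: 961s ≡ 3 (mod 1369).
Since gcd(961, 1369) = 1, s ≡ 3·(961)⁻¹ ≡ 1218 (mod 1369). Smallest non-negative: 1218.

1218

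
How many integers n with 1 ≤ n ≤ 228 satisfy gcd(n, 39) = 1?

140

Prime factors of 39: 3, 13. Count integers ≤ 228 divisible by none of them.
By inclusion–exclusion: 228 − ⌊228/3⌋ − ⌊228/13⌋ + ⌊228/39⌋ = 140.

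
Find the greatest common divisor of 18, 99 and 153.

9

gcd(18, 99): 99 = 5·18 + 9; 18 = 2·9 + 0 → 9
gcd(9, 153): 153 = 17·9 + 0 → 9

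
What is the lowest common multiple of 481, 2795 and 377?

2999035

481 = 13 · 37; 2795 = 5 · 13 · 43; 377 = 13 · 29
lcm takes max exponent of each prime: 5 · 13 · 29 · 37 · 43 = 2999035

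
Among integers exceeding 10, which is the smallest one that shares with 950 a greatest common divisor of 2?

12

gcd(t, 950) = 2 forces 2 | t; write t = 2s. Then gcd(2s, 2·475) = 2·gcd(s, 475), so need gcd(s, 475) = 1.
2s > 10 gives s ≥ 6. The least s ≥ 6 coprime to 475 is 6, so t = 2·6 = 12.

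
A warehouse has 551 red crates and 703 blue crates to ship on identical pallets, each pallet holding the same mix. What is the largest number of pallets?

19

551 = 19 · 29
703 = 19 · 37
Common: 19 = 19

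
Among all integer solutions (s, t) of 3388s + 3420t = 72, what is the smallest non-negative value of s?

639

Euclid: 3420 = 1·3388 + 32; 3388 = 105·32 + 28; 32 = 1·28 + 4; 28 = 7·4 + 0 → gcd = 4; 72 = 4·18.
Back-substitution yields 3388·(-107) + 3420·(106) = 4, so one solution is s = -107·18 = -1926, t = 106·18 = 1908.
Solutions in s differ by 3420/4 = 855; the one in [0, 855) is -1926 mod 855 = 639.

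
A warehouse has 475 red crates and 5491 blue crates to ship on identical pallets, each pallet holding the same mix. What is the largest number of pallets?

Euclid: 5491 = 11·475 + 266; 475 = 1·266 + 209; 266 = 1·209 + 57; 209 = 3·57 + 38; 57 = 1·38 + 19; 38 = 2·19 + 0. Last nonzero remainder: 19.

19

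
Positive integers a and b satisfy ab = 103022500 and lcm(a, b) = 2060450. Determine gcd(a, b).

gcd·lcm = product, so gcd = 103022500/2060450 = 50.

50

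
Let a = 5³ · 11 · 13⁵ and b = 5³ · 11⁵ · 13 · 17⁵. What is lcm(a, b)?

max exponent per prime: 5³ · 11⁵ · 13⁵ · 17⁵ = 10612917964060143875

10612917964060143875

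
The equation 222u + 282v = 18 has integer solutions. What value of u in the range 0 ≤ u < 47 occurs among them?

Reduce mod 282: 222u ≡ 18 (mod 282). With g = gcd(222, 282) = 6 dividing 18, divide through: 37u ≡ 3 (mod 47).
Since gcd(37, 47) = 1, u ≡ 3·(37)⁻¹ ≡ 42 (mod 47). Smallest non-negative: 42.

42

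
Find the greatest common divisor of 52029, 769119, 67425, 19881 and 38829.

3

gcd(52029, 769119): 769119 = 14·52029 + 40713; 52029 = 1·40713 + 11316; 40713 = 3·11316 + 6765; 11316 = 1·6765 + 4551; 6765 = 1·4551 + 2214; 4551 = 2·2214 + 123; 2214 = 18·123 + 0 → 123
gcd(123, 67425): 67425 = 548·123 + 21; 123 = 5·21 + 18; 21 = 1·18 + 3; 18 = 6·3 + 0 → 3
gcd(3, 19881): 19881 = 6627·3 + 0 → 3
gcd(3, 38829): 38829 = 12943·3 + 0 → 3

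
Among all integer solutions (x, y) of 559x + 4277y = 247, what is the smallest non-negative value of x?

Reduce mod 4277: 559x ≡ 247 (mod 4277). With g = gcd(559, 4277) = 13 dividing 247, divide through: 43x ≡ 19 (mod 329).
Since gcd(43, 329) = 1, x ≡ 19·(43)⁻¹ ≡ 54 (mod 329). Smallest non-negative: 54.

54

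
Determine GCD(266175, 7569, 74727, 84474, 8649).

9

266175 = 3² · 5² · 7 · 13²; 7569 = 3² · 29²; 74727 = 3² · 19² · 23; 84474 = 2 · 3² · 13 · 19²; 8649 = 3² · 31²
gcd takes min exponent of each prime: 3² = 9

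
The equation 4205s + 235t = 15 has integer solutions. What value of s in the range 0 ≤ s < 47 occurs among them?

Euclid: 4205 = 17·235 + 210; 235 = 1·210 + 25; 210 = 8·25 + 10; 25 = 2·10 + 5; 10 = 2·5 + 0 → gcd = 5; 15 = 5·3.
Back-substitution yields 4205·(-19) + 235·(340) = 5, so one solution is s = -19·3 = -57, t = 340·3 = 1020.
Solutions in s differ by 235/5 = 47; the one in [0, 47) is -57 mod 47 = 37.

37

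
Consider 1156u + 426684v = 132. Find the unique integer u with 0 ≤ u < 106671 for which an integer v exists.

95598

Euclid: 426684 = 369·1156 + 120; 1156 = 9·120 + 76; 120 = 1·76 + 44; 76 = 1·44 + 32; 44 = 1·32 + 12; 32 = 2·12 + 8; 12 = 1·8 + 4; 8 = 2·4 + 0 → gcd = 4; 132 = 4·33.
Back-substitution yields 1156·(-39125) + 426684·(106) = 4, so one solution is u = -39125·33 = -1291125, v = 106·33 = 3498.
Solutions in u differ by 426684/4 = 106671; the one in [0, 106671) is -1291125 mod 106671 = 95598.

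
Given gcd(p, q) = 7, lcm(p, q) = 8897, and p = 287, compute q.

217

Using pq = gcd(p,q)·lcm(p,q) = 7·8897 = 62279, we get q = 62279/287 = 217.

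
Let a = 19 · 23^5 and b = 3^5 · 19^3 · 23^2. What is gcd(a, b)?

min exponent per shared prime: 19 · 23^2 = 10051

10051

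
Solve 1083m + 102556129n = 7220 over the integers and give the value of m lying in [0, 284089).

94703

Reduce mod 102556129: 1083m ≡ 7220 (mod 102556129). With g = gcd(1083, 102556129) = 361 dividing 7220, divide through: 3m ≡ 20 (mod 284089).
Since gcd(3, 284089) = 1, m ≡ 20·(3)⁻¹ ≡ 94703 (mod 284089). Smallest non-negative: 94703.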